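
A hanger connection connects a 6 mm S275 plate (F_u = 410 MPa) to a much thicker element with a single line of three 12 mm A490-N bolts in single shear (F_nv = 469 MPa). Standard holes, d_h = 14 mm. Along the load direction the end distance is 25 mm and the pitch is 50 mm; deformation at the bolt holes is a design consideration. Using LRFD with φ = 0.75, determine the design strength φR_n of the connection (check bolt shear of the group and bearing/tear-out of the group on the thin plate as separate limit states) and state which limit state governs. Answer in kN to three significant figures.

119 kN (bolt shear governs)

Bolt shear: A_b = π·12²/4 = 113.1 mm²; R_n = 469 × 113.1 × 3 × 1 / 1000 = 159.1 kN → 0.75 × 159.1 = 119 kN.
Bearing (1.2 l_c t F_u ≤ 2.4 d t F_u): upper limit = 2.4·12·6·410 / 1000 = 70.85 kN.
  Edge l_c = 25 − 14/2 = 18 → r_n = 53.14 kN; interior l_c = 50 − 14 = 36 → r_n = 70.85 kN.
  R_n,bearing = 1·53.14 + 2·70.85 = 194.8 kN → 0.75 × 194.8 = 146 kN.
Bolt shear governs: 119 kN.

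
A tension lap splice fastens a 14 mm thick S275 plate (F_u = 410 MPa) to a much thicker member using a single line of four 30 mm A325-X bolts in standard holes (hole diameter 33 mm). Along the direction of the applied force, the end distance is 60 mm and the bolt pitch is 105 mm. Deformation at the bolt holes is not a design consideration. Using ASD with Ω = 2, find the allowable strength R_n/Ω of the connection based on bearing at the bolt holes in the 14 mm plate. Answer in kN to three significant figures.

Per bolt r_n = 1.5 l_c t F_u ≤ 3.0 d t F_u; upper limit = 3.0 × 30 × 14 × 410 / 1000 = 516.6 kN.
Edge bolt: l_c = 60 − 33/2 = 43.5 mm → 1.5 × 43.5 × 14 × 410 / 1000 = 374.5 → r_n = 374.5 kN.
Interior bolts: l_c = 105 − 33 = 72 mm → 1.5 × 72 × 14 × 410 / 1000 = 619.9 → r_n = 516.6 kN.
R_n = 1 × 374.5 + 3 × 516.6 = 1924 kN.
Allowable strength R_n/Ω = 1924 / 2 = 962 kN.

962 kN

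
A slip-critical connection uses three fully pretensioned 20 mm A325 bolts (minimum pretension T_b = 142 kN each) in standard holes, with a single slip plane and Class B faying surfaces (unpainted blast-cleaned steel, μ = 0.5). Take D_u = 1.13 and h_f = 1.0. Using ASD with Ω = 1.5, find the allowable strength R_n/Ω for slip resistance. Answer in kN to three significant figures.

160 kN

R_n = μ · D_u · h_f · T_b · n_s · n_b = 0.5 × 1.13 × 1.0 × 142 × 1 × 3 = 240.7 kN.
Allowable strength R_n/Ω = 240.7 / 1.5 = 160 kN.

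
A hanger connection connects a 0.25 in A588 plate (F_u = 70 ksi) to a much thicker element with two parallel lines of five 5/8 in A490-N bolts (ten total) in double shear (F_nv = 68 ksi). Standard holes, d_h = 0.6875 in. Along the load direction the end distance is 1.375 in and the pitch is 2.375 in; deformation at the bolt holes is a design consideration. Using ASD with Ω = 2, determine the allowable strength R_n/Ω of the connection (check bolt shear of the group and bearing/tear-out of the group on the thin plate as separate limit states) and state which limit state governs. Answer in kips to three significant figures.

Bolt shear: A_b = π·0.625²/4 = 0.3068 in²; R_n = 68 × 0.3068 × 10 × 2 = 417.2 kips → 417.2 / 2 = 209 kips.
Bearing (1.2 l_c t F_u ≤ 2.4 d t F_u): upper limit = 2.4·0.625·0.25·70 = 26.25 kips.
  Edge l_c = 1.375 − 0.6875/2 = 1.031 → r_n = 21.66 kips; interior l_c = 2.375 − 0.6875 = 1.688 → r_n = 26.25 kips.
  R_n,bearing = 2·21.66 + 8·26.25 = 253.3 kips → 253.3 / 2 = 127 kips.
Bearing governs: 127 kips.

127 kips (bearing governs)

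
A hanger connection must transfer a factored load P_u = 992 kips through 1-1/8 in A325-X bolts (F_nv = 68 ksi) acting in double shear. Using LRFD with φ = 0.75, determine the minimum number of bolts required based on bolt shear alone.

10 bolts

A_b = π·1.125²/4 = 0.994 in².
Per-bolt design strength φR_n = 0.75 × 68 × 0.994 × 2 = 101.4 kips.
n ≥ 992 / 101.4 = 9.784 → use 10 bolts.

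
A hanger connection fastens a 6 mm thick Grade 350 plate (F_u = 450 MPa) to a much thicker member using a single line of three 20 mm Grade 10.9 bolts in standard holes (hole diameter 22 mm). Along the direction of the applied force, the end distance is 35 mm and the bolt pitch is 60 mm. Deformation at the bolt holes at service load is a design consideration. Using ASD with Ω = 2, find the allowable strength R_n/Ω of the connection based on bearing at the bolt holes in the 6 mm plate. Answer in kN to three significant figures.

Per bolt r_n = 1.2 l_c t F_u ≤ 2.4 d t F_u; upper limit = 2.4 × 20 × 6 × 450 / 1000 = 129.6 kN.
Edge bolt: l_c = 35 − 22/2 = 24 mm → 1.2 × 24 × 6 × 450 / 1000 = 77.76 → r_n = 77.76 kN.
Interior bolts: l_c = 60 − 22 = 38 mm → 1.2 × 38 × 6 × 450 / 1000 = 123.1 → r_n = 123.1 kN.
R_n = 1 × 77.76 + 2 × 123.1 = 324 kN.
Allowable strength R_n/Ω = 324 / 2 = 162 kN.

162 kN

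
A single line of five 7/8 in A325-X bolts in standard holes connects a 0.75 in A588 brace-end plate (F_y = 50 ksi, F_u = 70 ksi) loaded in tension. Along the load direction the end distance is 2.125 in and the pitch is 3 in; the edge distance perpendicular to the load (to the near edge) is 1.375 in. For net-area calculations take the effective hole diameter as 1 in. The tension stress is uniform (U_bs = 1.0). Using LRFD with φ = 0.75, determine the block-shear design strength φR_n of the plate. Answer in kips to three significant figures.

262 kips

Shear plane L_v = 2.125 + 4·3 = 14.12 in; A_gv = 14.12 × 0.75 = 10.59 in².
A_nv = (14.12 − 4.5·1) × 0.75 = 7.219 in².
A_nt = (1.375 − 0.5·1) × 0.75 = 0.6562 in².
0.6 F_u A_nv = 303.2 kips; 0.6 F_y A_gv = 317.8 kips → shear rupture governs the shear term.
R_n = 303.2 + 1.0 × 70 × 0.6562 = 349.1 kips.
Design strength φR_n = 0.75 × 349.1 = 262 kips.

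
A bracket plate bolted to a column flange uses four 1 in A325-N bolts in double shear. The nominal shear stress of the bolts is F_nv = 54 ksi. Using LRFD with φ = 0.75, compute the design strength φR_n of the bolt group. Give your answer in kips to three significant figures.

A_b = π × 1² / 4 = 0.7854 in².
R_n = F_nv · A_b · n · n_s = 54 × 0.7854 × 4 × 2 = 339.3 kips.
Design strength φR_n = 0.75 × 339.3 = 254 kips.

254 kips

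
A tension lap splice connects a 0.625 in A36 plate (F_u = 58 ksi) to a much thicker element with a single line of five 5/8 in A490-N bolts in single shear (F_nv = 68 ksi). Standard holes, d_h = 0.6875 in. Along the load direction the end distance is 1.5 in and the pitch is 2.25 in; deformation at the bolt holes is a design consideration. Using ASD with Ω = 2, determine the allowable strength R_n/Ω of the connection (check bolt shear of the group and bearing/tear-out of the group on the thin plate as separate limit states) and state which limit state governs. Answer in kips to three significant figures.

52.2 kips (bolt shear governs)

Bolt shear: A_b = π·0.625²/4 = 0.3068 in²; R_n = 68 × 0.3068 × 5 × 1 = 104.3 kips → 104.3 / 2 = 52.2 kips.
Bearing (1.2 l_c t F_u ≤ 2.4 d t F_u): upper limit = 2.4·0.625·0.625·58 = 54.38 kips.
  Edge l_c = 1.5 − 0.6875/2 = 1.156 → r_n = 50.3 kips; interior l_c = 2.25 − 0.6875 = 1.562 → r_n = 54.38 kips.
  R_n,bearing = 1·50.3 + 4·54.38 = 267.8 kips → 267.8 / 2 = 134 kips.
Bolt shear governs: 52.2 kips.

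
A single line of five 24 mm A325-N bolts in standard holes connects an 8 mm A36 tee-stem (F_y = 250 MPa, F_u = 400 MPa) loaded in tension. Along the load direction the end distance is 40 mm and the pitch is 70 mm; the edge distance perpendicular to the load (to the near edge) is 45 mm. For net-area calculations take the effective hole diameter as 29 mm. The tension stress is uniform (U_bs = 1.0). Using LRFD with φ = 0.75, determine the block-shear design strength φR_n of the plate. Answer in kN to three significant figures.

Shear plane L_v = 40 + 4·70 = 320 mm; A_gv = 320 × 8 = 2560 mm².
A_nv = (320 − 4.5·29) × 8 = 1516 mm².
A_nt = (45 − 0.5·29) × 8 = 244 mm².
0.6 F_u A_nv = 363.8 kN; 0.6 F_y A_gv = 384 kN → shear rupture governs the shear term.
R_n = 363.8 + 1.0 × 400 × 244 / 1000 = 461.4 kN.
Design strength φR_n = 0.75 × 461.4 = 346 kN.

346 kN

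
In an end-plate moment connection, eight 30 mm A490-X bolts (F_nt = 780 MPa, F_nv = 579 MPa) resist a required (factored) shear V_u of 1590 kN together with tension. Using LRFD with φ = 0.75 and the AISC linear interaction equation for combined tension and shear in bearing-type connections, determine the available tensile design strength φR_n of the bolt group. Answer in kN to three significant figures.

A_b = π·30²/4 = 706.9 mm²; f_rv = 1590 × 1000 / (8 × 706.9) = 281.2 MPa.
F'_nt = 1.3 F_nt − (F_nt / φF_nv) f_rv = 1.3·780 − (780/(0.75·579))·281.2 = 509 MPa, capped at F_nt → F'_nt = 509 MPa.
R_n = F'_nt · A_b · n = 509 × 706.9 × 8 / 1000 = 2878 kN.
Design strength φR_n = 0.75 × 2878 = 2160 kN.

2160 kN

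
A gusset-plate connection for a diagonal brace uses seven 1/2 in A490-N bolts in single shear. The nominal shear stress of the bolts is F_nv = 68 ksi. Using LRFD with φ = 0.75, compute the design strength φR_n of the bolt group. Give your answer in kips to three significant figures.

70.1 kips

A_b = π × 0.5² / 4 = 0.1963 in².
R_n = F_nv · A_b · n · n_s = 68 × 0.1963 × 7 × 1 = 93.46 kips.
Design strength φR_n = 0.75 × 93.46 = 70.1 kips.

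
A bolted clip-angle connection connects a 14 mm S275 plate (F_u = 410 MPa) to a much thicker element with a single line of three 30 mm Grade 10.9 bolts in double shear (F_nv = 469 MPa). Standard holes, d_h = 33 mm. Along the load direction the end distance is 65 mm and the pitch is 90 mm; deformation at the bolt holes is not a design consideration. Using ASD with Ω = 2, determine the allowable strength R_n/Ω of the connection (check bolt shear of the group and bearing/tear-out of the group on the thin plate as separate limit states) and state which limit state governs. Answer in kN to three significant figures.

700 kN (bearing governs)

Bolt shear: A_b = π·30²/4 = 706.9 mm²; R_n = 469 × 706.9 × 3 × 2 / 1000 = 1989 kN → 1989 / 2 = 995 kN.
Bearing (1.5 l_c t F_u ≤ 3.0 d t F_u): upper limit = 3.0·30·14·410 / 1000 = 516.6 kN.
  Edge l_c = 65 − 33/2 = 48.5 → r_n = 417.6 kN; interior l_c = 90 − 33 = 57 → r_n = 490.8 kN.
  R_n,bearing = 1·417.6 + 2·490.8 = 1399 kN → 1399 / 2 = 700 kN.
Bearing governs: 700 kN.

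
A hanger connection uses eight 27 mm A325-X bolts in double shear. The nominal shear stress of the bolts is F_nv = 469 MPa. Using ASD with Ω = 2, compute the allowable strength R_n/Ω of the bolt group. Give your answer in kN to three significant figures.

2150 kN

A_b = π × 27² / 4 = 572.6 mm².
R_n = F_nv · A_b · n · n_s = 469 × 572.6 × 8 × 2 / 1000 = 4296 kN.
Allowable strength R_n/Ω = 4296 / 2 = 2150 kN.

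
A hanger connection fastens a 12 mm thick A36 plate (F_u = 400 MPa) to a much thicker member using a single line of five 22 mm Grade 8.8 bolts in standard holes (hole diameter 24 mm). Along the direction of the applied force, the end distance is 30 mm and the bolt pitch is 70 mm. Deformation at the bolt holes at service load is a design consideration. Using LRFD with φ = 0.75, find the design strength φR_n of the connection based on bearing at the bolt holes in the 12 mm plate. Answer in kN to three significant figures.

838 kN

Per bolt r_n = 1.2 l_c t F_u ≤ 2.4 d t F_u; upper limit = 2.4 × 22 × 12 × 400 / 1000 = 253.4 kN.
Edge bolt: l_c = 30 − 24/2 = 18 mm → 1.2 × 18 × 12 × 400 / 1000 = 103.7 → r_n = 103.7 kN.
Interior bolts: l_c = 70 − 24 = 46 mm → 1.2 × 46 × 12 × 400 / 1000 = 265 → r_n = 253.4 kN.
R_n = 1 × 103.7 + 4 × 253.4 = 1117 kN.
Design strength φR_n = 0.75 × 1117 = 838 kN.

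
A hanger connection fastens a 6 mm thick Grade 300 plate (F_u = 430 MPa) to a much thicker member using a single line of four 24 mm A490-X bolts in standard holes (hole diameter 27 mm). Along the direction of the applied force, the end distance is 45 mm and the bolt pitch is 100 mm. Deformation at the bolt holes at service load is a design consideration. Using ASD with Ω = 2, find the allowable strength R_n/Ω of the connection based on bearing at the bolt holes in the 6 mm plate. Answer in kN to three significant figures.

272 kN

Per bolt r_n = 1.2 l_c t F_u ≤ 2.4 d t F_u; upper limit = 2.4 × 24 × 6 × 430 / 1000 = 148.6 kN.
Edge bolt: l_c = 45 − 27/2 = 31.5 mm → 1.2 × 31.5 × 6 × 430 / 1000 = 97.52 → r_n = 97.52 kN.
Interior bolts: l_c = 100 − 27 = 73 mm → 1.2 × 73 × 6 × 430 / 1000 = 226 → r_n = 148.6 kN.
R_n = 1 × 97.52 + 3 × 148.6 = 543.3 kN.
Allowable strength R_n/Ω = 543.3 / 2 = 272 kN.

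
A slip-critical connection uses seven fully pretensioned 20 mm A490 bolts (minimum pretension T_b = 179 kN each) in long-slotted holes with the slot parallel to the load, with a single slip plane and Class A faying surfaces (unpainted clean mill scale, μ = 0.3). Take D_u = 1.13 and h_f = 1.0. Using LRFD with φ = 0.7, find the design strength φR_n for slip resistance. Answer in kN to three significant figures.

297 kN

R_n = μ · D_u · h_f · T_b · n_s · n_b = 0.3 × 1.13 × 1.0 × 179 × 1 × 7 = 424.8 kN.
Design strength φR_n = 0.7 × 424.8 = 297 kN.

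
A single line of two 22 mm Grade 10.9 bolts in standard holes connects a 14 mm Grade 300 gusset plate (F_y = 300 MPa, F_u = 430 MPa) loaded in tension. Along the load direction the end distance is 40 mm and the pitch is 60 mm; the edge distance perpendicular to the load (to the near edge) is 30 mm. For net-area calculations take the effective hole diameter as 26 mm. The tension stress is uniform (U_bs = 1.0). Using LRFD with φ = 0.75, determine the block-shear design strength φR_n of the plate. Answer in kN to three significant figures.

242 kN

Shear plane L_v = 40 + 1·60 = 100 mm; A_gv = 100 × 14 = 1400 mm².
A_nv = (100 − 1.5·26) × 14 = 854 mm².
A_nt = (30 − 0.5·26) × 14 = 238 mm².
0.6 F_u A_nv = 220.3 kN; 0.6 F_y A_gv = 252 kN → shear rupture governs the shear term.
R_n = 220.3 + 1.0 × 430 × 238 / 1000 = 322.7 kN.
Design strength φR_n = 0.75 × 322.7 = 242 kN.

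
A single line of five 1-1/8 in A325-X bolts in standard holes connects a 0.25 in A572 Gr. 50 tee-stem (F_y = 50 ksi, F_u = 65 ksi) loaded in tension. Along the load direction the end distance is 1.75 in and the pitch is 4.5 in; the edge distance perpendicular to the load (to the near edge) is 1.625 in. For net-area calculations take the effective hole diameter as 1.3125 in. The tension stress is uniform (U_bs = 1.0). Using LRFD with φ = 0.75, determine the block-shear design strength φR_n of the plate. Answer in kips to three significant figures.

113 kips

Shear plane L_v = 1.75 + 4·4.5 = 19.75 in; A_gv = 19.75 × 0.25 = 4.938 in².
A_nv = (19.75 − 4.5·1.3125) × 0.25 = 3.461 in².
A_nt = (1.625 − 0.5·1.3125) × 0.25 = 0.2422 in².
0.6 F_u A_nv = 135 kips; 0.6 F_y A_gv = 148.1 kips → shear rupture governs the shear term.
R_n = 135 + 1.0 × 65 × 0.2422 = 150.7 kips.
Design strength φR_n = 0.75 × 150.7 = 113 kips.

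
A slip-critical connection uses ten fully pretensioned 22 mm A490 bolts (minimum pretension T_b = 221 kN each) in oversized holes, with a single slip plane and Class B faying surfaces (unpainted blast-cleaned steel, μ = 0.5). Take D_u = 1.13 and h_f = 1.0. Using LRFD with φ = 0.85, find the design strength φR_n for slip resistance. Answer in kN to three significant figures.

1060 kN

R_n = μ · D_u · h_f · T_b · n_s · n_b = 0.5 × 1.13 × 1.0 × 221 × 1 × 10 = 1249 kN.
Design strength φR_n = 0.85 × 1249 = 1060 kN.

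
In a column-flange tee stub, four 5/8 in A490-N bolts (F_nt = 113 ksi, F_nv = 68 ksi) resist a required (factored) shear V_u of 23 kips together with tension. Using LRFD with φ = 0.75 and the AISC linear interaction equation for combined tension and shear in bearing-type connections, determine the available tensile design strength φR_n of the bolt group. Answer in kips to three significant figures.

97 kips

A_b = π·0.625²/4 = 0.3068 in²; f_rv = 23 / (4 × 0.3068) = 18.74 ksi.
F'_nt = 1.3 F_nt − (F_nt / φF_nv) f_rv = 1.3·113 − (113/(0.75·68))·18.74 = 105.4 ksi, capped at F_nt → F'_nt = 105.4 ksi.
R_n = F'_nt · A_b · n = 105.4 × 0.3068 × 4 = 129.3 kips.
Design strength φR_n = 0.75 × 129.3 = 97 kips.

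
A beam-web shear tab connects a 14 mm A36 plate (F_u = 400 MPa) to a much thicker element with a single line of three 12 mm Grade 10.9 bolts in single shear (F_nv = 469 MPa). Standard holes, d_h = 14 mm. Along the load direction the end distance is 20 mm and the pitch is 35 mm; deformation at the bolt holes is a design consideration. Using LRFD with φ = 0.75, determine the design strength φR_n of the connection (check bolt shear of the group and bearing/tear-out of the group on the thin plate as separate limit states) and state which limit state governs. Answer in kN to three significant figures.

119 kN (bolt shear governs)

Bolt shear: A_b = π·12²/4 = 113.1 mm²; R_n = 469 × 113.1 × 3 × 1 / 1000 = 159.1 kN → 0.75 × 159.1 = 119 kN.
Bearing (1.2 l_c t F_u ≤ 2.4 d t F_u): upper limit = 2.4·12·14·400 / 1000 = 161.3 kN.
  Edge l_c = 20 − 14/2 = 13 → r_n = 87.36 kN; interior l_c = 35 − 14 = 21 → r_n = 141.1 kN.
  R_n,bearing = 1·87.36 + 2·141.1 = 369.6 kN → 0.75 × 369.6 = 277 kN.
Bolt shear governs: 119 kN.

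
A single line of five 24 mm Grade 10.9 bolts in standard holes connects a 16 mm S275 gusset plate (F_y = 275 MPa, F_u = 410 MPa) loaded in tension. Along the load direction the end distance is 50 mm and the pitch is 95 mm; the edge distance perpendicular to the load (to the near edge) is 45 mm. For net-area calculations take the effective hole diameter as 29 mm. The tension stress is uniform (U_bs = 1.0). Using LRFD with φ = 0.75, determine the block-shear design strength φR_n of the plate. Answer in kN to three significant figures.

1000 kN

Shear plane L_v = 50 + 4·95 = 430 mm; A_gv = 430 × 16 = 6880 mm².
A_nv = (430 − 4.5·29) × 16 = 4792 mm².
A_nt = (45 − 0.5·29) × 16 = 488 mm².
0.6 F_u A_nv = 1179 kN; 0.6 F_y A_gv = 1135 kN → shear yielding governs the shear term.
R_n = 1135 + 1.0 × 410 × 488 / 1000 = 1335 kN.
Design strength φR_n = 0.75 × 1335 = 1000 kN.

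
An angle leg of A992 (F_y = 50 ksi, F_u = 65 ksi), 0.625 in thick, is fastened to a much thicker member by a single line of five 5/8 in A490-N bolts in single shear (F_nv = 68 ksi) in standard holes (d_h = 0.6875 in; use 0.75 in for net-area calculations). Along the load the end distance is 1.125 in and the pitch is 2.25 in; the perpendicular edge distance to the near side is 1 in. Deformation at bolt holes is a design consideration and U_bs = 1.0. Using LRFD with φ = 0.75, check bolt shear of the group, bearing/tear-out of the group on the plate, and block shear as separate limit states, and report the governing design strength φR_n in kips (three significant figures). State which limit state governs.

Bolt shear: A_b = π·0.625²/4 = 0.3068 in²; R_n = 68 × 0.3068 × 5 × 1 = 104.3 kips → 0.75 × 104.3 = 78.2 kips.
Bearing: edge l_c = 0.7812, r_n = 38.09 kips; interior l_c = 1.562, r_n = 60.94 kips; R_n = 38.09 + 4·60.94 = 281.8 kips → 211 kips.
Block shear: A_gv = 6.328, A_nv = 4.219, A_nt = 0.3906 in²; R_n = min(0.6F_uA_nv, 0.6F_yA_gv) + U_bs·F_u·A_nt = 189.9 kips → 142 kips.
Bolt shear governs: 78.2 kips.

78.2 kips (bolt shear governs)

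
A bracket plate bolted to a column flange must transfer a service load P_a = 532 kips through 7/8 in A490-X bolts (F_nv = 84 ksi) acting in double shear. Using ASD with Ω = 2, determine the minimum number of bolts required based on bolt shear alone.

11 bolts

A_b = π·0.875²/4 = 0.6013 in².
Per-bolt allowable strength R_n/Ω = 84 × 0.6013 × 2 / 2 = 50.51 kips.
n ≥ 532 / 50.51 = 10.53 → use 11 bolts.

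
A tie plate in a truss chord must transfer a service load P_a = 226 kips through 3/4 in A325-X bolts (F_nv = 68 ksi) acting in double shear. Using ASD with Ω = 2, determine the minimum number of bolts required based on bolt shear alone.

A_b = π·0.75²/4 = 0.4418 in².
Per-bolt allowable strength R_n/Ω = 68 × 0.4418 × 2 / 2 = 30.04 kips.
n ≥ 226 / 30.04 = 7.523 → use 8 bolts.

8 bolts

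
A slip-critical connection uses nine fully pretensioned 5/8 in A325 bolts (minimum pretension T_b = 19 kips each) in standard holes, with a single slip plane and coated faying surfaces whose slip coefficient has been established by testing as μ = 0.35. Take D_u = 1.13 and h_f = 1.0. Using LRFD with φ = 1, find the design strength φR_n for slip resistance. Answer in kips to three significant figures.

R_n = μ · D_u · h_f · T_b · n_s · n_b = 0.35 × 1.13 × 1.0 × 19 × 1 × 9 = 67.63 kips.
Design strength φR_n = 1 × 67.63 = 67.6 kips.

67.6 kips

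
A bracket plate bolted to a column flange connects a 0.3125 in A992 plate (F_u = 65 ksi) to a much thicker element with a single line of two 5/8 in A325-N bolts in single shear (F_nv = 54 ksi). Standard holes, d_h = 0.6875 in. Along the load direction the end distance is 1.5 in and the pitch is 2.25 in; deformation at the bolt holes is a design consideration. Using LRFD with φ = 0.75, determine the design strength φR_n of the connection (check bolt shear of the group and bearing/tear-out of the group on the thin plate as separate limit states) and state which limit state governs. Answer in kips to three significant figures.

Bolt shear: A_b = π·0.625²/4 = 0.3068 in²; R_n = 54 × 0.3068 × 2 × 1 = 33.13 kips → 0.75 × 33.13 = 24.9 kips.
Bearing (1.2 l_c t F_u ≤ 2.4 d t F_u): upper limit = 2.4·0.625·0.3125·65 = 30.47 kips.
  Edge l_c = 1.5 − 0.6875/2 = 1.156 → r_n = 28.18 kips; interior l_c = 2.25 − 0.6875 = 1.562 → r_n = 30.47 kips.
  R_n,bearing = 1·28.18 + 1·30.47 = 58.65 kips → 0.75 × 58.65 = 44 kips.
Bolt shear governs: 24.9 kips.

24.9 kips (bolt shear governs)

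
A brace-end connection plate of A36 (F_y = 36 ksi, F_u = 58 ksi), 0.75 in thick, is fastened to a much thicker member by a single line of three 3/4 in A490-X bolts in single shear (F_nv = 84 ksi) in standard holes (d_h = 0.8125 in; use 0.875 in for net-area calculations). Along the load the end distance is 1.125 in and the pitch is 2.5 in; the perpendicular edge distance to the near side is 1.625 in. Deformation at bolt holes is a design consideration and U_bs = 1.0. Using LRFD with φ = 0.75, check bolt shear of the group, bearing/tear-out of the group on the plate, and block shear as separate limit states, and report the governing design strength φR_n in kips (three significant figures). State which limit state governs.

Bolt shear: A_b = π·0.75²/4 = 0.4418 in²; R_n = 84 × 0.4418 × 3 × 1 = 111.3 kips → 0.75 × 111.3 = 83.5 kips.
Bearing: edge l_c = 0.7188, r_n = 37.52 kips; interior l_c = 1.688, r_n = 78.3 kips; R_n = 37.52 + 2·78.3 = 194.1 kips → 146 kips.
Block shear: A_gv = 4.594, A_nv = 2.953, A_nt = 0.8906 in²; R_n = min(0.6F_uA_nv, 0.6F_yA_gv) + U_bs·F_u·A_nt = 150.9 kips → 113 kips.
Bolt shear governs: 83.5 kips.

83.5 kips (bolt shear governs)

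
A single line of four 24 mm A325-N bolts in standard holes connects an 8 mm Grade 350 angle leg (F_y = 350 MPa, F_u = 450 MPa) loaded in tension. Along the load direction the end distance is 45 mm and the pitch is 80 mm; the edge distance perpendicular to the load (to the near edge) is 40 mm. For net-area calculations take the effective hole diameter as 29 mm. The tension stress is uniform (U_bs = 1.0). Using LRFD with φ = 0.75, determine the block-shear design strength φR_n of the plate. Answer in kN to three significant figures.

Shear plane L_v = 45 + 3·80 = 285 mm; A_gv = 285 × 8 = 2280 mm².
A_nv = (285 − 3.5·29) × 8 = 1468 mm².
A_nt = (40 − 0.5·29) × 8 = 204 mm².
0.6 F_u A_nv = 396.4 kN; 0.6 F_y A_gv = 478.8 kN → shear rupture governs the shear term.
R_n = 396.4 + 1.0 × 450 × 204 / 1000 = 488.2 kN.
Design strength φR_n = 0.75 × 488.2 = 366 kN.

366 kN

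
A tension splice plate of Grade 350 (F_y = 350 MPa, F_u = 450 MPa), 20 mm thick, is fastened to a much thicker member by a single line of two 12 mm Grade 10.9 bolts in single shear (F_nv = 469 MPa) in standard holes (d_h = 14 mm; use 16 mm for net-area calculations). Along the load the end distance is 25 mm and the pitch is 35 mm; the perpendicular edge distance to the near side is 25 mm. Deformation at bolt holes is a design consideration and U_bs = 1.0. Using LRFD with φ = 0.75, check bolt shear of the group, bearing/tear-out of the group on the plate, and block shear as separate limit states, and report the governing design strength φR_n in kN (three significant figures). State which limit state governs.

79.6 kN (bolt shear governs)

Bolt shear: A_b = π·12²/4 = 113.1 mm²; R_n = 469 × 113.1 × 2 × 1 / 1000 = 106.1 kN → 0.75 × 106.1 = 79.6 kN.
Bearing: edge l_c = 18, r_n = 194.4 kN; interior l_c = 21, r_n = 226.8 kN; R_n = 194.4 + 1·226.8 = 421.2 kN → 316 kN.
Block shear: A_gv = 1200, A_nv = 720, A_nt = 340 mm²; R_n = min(0.6F_uA_nv, 0.6F_yA_gv) + U_bs·F_u·A_nt = 347.4 kN → 261 kN.
Bolt shear governs: 79.6 kN.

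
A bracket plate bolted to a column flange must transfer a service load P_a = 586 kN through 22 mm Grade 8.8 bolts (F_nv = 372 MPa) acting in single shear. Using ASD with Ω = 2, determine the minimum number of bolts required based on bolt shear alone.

9 bolts

A_b = π·22²/4 = 380.1 mm².
Per-bolt allowable strength R_n/Ω = 372 × 380.1 × 1 / 1000 / 2 = 70.7 kN.
n ≥ 586 / 70.7 = 8.288 → use 9 bolts.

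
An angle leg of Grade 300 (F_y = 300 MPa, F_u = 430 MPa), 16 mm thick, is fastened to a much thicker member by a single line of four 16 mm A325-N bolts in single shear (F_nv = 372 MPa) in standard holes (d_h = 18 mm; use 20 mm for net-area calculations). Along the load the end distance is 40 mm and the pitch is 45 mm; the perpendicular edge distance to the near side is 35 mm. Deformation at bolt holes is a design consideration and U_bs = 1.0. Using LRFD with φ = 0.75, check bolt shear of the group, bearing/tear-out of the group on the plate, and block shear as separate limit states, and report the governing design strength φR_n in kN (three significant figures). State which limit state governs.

224 kN (bolt shear governs)

Bolt shear: A_b = π·16²/4 = 201.1 mm²; R_n = 372 × 201.1 × 4 × 1 / 1000 = 299.2 kN → 0.75 × 299.2 = 224 kN.
Bearing: edge l_c = 31, r_n = 255.9 kN; interior l_c = 27, r_n = 222.9 kN; R_n = 255.9 + 3·222.9 = 924.7 kN → 694 kN.
Block shear: A_gv = 2800, A_nv = 1680, A_nt = 400 mm²; R_n = min(0.6F_uA_nv, 0.6F_yA_gv) + U_bs·F_u·A_nt = 605.4 kN → 454 kN.
Bolt shear governs: 224 kN.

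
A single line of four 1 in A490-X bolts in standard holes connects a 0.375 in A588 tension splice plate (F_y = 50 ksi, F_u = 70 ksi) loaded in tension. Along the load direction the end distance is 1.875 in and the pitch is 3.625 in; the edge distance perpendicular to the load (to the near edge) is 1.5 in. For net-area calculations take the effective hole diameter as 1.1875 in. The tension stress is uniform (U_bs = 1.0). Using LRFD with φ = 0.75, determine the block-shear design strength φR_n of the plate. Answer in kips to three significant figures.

Shear plane L_v = 1.875 + 3·3.625 = 12.75 in; A_gv = 12.75 × 0.375 = 4.781 in².
A_nv = (12.75 − 3.5·1.1875) × 0.375 = 3.223 in².
A_nt = (1.5 − 0.5·1.1875) × 0.375 = 0.3398 in².
0.6 F_u A_nv = 135.4 kips; 0.6 F_y A_gv = 143.4 kips → shear rupture governs the shear term.
R_n = 135.4 + 1.0 × 70 × 0.3398 = 159.1 kips.
Design strength φR_n = 0.75 × 159.1 = 119 kips.

119 kips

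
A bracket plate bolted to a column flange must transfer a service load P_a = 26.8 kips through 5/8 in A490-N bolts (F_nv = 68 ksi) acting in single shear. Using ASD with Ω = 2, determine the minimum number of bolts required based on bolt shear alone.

A_b = π·0.625²/4 = 0.3068 in².
Per-bolt allowable strength R_n/Ω = 68 × 0.3068 × 1 / 2 = 10.43 kips.
n ≥ 26.8 / 10.43 = 2.569 → use 3 bolts.

3 bolts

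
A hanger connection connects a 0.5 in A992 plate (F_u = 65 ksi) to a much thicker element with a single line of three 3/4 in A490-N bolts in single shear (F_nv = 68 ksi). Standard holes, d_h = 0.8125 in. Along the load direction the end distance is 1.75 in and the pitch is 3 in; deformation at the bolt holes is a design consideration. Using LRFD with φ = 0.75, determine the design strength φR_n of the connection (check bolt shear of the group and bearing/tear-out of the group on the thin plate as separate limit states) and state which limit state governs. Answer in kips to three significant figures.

67.6 kips (bolt shear governs)

Bolt shear: A_b = π·0.75²/4 = 0.4418 in²; R_n = 68 × 0.4418 × 3 × 1 = 90.12 kips → 0.75 × 90.12 = 67.6 kips.
Bearing (1.2 l_c t F_u ≤ 2.4 d t F_u): upper limit = 2.4·0.75·0.5·65 = 58.5 kips.
  Edge l_c = 1.75 − 0.8125/2 = 1.344 → r_n = 52.41 kips; interior l_c = 3 − 0.8125 = 2.188 → r_n = 58.5 kips.
  R_n,bearing = 1·52.41 + 2·58.5 = 169.4 kips → 0.75 × 169.4 = 127 kips.
Bolt shear governs: 67.6 kips.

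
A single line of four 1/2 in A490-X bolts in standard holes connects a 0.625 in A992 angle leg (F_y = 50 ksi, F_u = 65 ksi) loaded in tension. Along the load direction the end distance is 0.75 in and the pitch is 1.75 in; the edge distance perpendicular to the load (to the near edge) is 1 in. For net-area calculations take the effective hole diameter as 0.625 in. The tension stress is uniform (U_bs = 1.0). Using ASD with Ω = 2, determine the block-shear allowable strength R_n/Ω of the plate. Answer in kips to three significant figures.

Shear plane L_v = 0.75 + 3·1.75 = 6 in; A_gv = 6 × 0.625 = 3.75 in².
A_nv = (6 − 3.5·0.625) × 0.625 = 2.383 in².
A_nt = (1 − 0.5·0.625) × 0.625 = 0.4297 in².
0.6 F_u A_nv = 92.93 kips; 0.6 F_y A_gv = 112.5 kips → shear rupture governs the shear term.
R_n = 92.93 + 1.0 × 65 × 0.4297 = 120.9 kips.
Allowable strength R_n/Ω = 120.9 / 2 = 60.4 kips.

60.4 kips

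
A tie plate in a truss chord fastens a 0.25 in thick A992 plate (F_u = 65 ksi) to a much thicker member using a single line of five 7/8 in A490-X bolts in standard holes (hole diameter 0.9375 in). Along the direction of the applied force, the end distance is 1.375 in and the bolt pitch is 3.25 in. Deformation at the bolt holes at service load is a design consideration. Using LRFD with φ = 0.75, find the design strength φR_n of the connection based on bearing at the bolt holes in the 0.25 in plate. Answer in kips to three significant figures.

116 kips

Per bolt r_n = 1.2 l_c t F_u ≤ 2.4 d t F_u; upper limit = 2.4 × 0.875 × 0.25 × 65 = 34.12 kips.
Edge bolt: l_c = 1.375 − 0.9375/2 = 0.9062 in → 1.2 × 0.9062 × 0.25 × 65 = 17.67 → r_n = 17.67 kips.
Interior bolts: l_c = 3.25 − 0.9375 = 2.312 in → 1.2 × 2.312 × 0.25 × 65 = 45.09 → r_n = 34.12 kips.
R_n = 1 × 17.67 + 4 × 34.12 = 154.2 kips.
Design strength φR_n = 0.75 × 154.2 = 116 kips.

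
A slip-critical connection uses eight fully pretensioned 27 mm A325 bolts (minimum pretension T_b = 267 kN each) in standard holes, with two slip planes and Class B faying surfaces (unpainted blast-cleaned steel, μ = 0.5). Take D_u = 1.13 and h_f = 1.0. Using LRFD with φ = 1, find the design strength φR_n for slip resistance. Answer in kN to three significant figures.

2410 kN

R_n = μ · D_u · h_f · T_b · n_s · n_b = 0.5 × 1.13 × 1.0 × 267 × 2 × 8 = 2414 kN.
Design strength φR_n = 1 × 2414 = 2410 kN.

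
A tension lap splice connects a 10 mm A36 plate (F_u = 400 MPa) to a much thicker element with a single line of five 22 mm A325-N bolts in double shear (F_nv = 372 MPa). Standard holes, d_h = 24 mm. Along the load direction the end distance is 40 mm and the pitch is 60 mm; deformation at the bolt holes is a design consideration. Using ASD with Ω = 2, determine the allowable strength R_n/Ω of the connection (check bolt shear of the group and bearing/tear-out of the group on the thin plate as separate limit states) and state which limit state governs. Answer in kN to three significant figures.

413 kN (bearing governs)

Bolt shear: A_b = π·22²/4 = 380.1 mm²; R_n = 372 × 380.1 × 5 × 2 / 1000 = 1414 kN → 1414 / 2 = 707 kN.
Bearing (1.2 l_c t F_u ≤ 2.4 d t F_u): upper limit = 2.4·22·10·400 / 1000 = 211.2 kN.
  Edge l_c = 40 − 24/2 = 28 → r_n = 134.4 kN; interior l_c = 60 − 24 = 36 → r_n = 172.8 kN.
  R_n,bearing = 1·134.4 + 4·172.8 = 825.6 kN → 825.6 / 2 = 413 kN.
Bearing governs: 413 kN.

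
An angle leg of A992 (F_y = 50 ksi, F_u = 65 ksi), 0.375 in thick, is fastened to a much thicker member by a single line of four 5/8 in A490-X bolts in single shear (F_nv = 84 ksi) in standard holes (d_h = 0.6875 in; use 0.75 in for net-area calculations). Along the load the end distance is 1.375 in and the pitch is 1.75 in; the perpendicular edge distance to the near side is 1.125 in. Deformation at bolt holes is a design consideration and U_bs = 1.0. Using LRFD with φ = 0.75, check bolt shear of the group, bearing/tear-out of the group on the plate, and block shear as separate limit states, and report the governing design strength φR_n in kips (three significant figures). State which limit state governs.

Bolt shear: A_b = π·0.625²/4 = 0.3068 in²; R_n = 84 × 0.3068 × 4 × 1 = 103.1 kips → 0.75 × 103.1 = 77.3 kips.
Bearing: edge l_c = 1.031, r_n = 30.16 kips; interior l_c = 1.062, r_n = 31.08 kips; R_n = 30.16 + 3·31.08 = 123.4 kips → 92.5 kips.
Block shear: A_gv = 2.484, A_nv = 1.5, A_nt = 0.2812 in²; R_n = min(0.6F_uA_nv, 0.6F_yA_gv) + U_bs·F_u·A_nt = 76.78 kips → 57.6 kips.
Block shear governs: 57.6 kips.

57.6 kips (block shear governs)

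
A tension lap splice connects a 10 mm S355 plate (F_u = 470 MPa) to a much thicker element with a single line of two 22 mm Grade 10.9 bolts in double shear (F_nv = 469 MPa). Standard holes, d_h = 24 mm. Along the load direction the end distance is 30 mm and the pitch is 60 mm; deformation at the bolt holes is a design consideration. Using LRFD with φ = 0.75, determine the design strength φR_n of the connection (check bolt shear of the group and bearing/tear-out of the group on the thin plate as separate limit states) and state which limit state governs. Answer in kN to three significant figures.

Bolt shear: A_b = π·22²/4 = 380.1 mm²; R_n = 469 × 380.1 × 2 × 2 / 1000 = 713.1 kN → 0.75 × 713.1 = 535 kN.
Bearing (1.2 l_c t F_u ≤ 2.4 d t F_u): upper limit = 2.4·22·10·470 / 1000 = 248.2 kN.
  Edge l_c = 30 − 24/2 = 18 → r_n = 101.5 kN; interior l_c = 60 − 24 = 36 → r_n = 203 kN.
  R_n,bearing = 1·101.5 + 1·203 = 304.6 kN → 0.75 × 304.6 = 228 kN.
Bearing governs: 228 kN.

228 kN (bearing governs)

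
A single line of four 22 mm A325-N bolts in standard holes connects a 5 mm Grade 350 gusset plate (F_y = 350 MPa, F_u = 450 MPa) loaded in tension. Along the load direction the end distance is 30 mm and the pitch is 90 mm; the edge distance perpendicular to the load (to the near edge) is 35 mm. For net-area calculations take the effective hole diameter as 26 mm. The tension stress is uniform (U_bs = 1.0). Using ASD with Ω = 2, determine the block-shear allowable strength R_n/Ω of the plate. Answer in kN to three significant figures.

Shear plane L_v = 30 + 3·90 = 300 mm; A_gv = 300 × 5 = 1500 mm².
A_nv = (300 − 3.5·26) × 5 = 1045 mm².
A_nt = (35 − 0.5·26) × 5 = 110 mm².
0.6 F_u A_nv = 282.2 kN; 0.6 F_y A_gv = 315 kN → shear rupture governs the shear term.
R_n = 282.2 + 1.0 × 450 × 110 / 1000 = 331.7 kN.
Allowable strength R_n/Ω = 331.7 / 2 = 166 kN.

166 kN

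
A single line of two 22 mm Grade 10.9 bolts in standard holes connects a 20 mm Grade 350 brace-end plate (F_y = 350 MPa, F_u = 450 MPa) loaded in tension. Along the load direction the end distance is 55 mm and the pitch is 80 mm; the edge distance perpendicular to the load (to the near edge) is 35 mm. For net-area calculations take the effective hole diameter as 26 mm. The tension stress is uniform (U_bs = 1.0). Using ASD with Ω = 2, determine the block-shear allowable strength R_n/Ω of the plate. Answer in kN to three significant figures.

358 kN

Shear plane L_v = 55 + 1·80 = 135 mm; A_gv = 135 × 20 = 2700 mm².
A_nv = (135 − 1.5·26) × 20 = 1920 mm².
A_nt = (35 − 0.5·26) × 20 = 440 mm².
0.6 F_u A_nv = 518.4 kN; 0.6 F_y A_gv = 567 kN → shear rupture governs the shear term.
R_n = 518.4 + 1.0 × 450 × 440 / 1000 = 716.4 kN.
Allowable strength R_n/Ω = 716.4 / 2 = 358 kN.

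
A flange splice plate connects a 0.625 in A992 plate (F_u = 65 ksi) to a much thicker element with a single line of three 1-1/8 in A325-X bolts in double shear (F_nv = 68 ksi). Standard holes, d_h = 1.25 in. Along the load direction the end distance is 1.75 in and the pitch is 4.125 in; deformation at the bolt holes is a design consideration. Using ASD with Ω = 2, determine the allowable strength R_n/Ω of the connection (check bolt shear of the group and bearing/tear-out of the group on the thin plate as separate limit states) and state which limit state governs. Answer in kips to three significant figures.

Bolt shear: A_b = π·1.125²/4 = 0.994 in²; R_n = 68 × 0.994 × 3 × 2 = 405.6 kips → 405.6 / 2 = 203 kips.
Bearing (1.2 l_c t F_u ≤ 2.4 d t F_u): upper limit = 2.4·1.125·0.625·65 = 109.7 kips.
  Edge l_c = 1.75 − 1.25/2 = 1.125 → r_n = 54.84 kips; interior l_c = 4.125 − 1.25 = 2.875 → r_n = 109.7 kips.
  R_n,bearing = 1·54.84 + 2·109.7 = 274.2 kips → 274.2 / 2 = 137 kips.
Bearing governs: 137 kips.

137 kips (bearing governs)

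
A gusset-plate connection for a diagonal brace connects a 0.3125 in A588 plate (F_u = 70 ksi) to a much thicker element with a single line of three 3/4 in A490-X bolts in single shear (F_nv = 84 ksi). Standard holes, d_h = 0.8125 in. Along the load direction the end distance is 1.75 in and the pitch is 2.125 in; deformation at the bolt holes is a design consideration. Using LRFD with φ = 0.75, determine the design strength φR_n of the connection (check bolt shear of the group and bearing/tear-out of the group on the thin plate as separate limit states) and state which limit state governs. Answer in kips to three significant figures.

Bolt shear: A_b = π·0.75²/4 = 0.4418 in²; R_n = 84 × 0.4418 × 3 × 1 = 111.3 kips → 0.75 × 111.3 = 83.5 kips.
Bearing (1.2 l_c t F_u ≤ 2.4 d t F_u): upper limit = 2.4·0.75·0.3125·70 = 39.38 kips.
  Edge l_c = 1.75 − 0.8125/2 = 1.344 → r_n = 35.27 kips; interior l_c = 2.125 − 0.8125 = 1.312 → r_n = 34.45 kips.
  R_n,bearing = 1·35.27 + 2·34.45 = 104.2 kips → 0.75 × 104.2 = 78.1 kips.
Bearing governs: 78.1 kips.

78.1 kips (bearing governs)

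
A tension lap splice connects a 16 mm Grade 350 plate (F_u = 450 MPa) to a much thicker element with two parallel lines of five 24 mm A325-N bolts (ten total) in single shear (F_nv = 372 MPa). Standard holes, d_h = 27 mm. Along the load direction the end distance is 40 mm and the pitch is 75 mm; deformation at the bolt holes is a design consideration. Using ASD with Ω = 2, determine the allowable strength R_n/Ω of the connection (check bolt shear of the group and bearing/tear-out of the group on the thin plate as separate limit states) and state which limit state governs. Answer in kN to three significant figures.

841 kN (bolt shear governs)

Bolt shear: A_b = π·24²/4 = 452.4 mm²; R_n = 372 × 452.4 × 10 × 1 / 1000 = 1683 kN → 1683 / 2 = 841 kN.
Bearing (1.2 l_c t F_u ≤ 2.4 d t F_u): upper limit = 2.4·24·16·450 / 1000 = 414.7 kN.
  Edge l_c = 40 − 27/2 = 26.5 → r_n = 229 kN; interior l_c = 75 − 27 = 48 → r_n = 414.7 kN.
  R_n,bearing = 2·229 + 8·414.7 = 3776 kN → 3776 / 2 = 1890 kN.
Bolt shear governs: 841 kN.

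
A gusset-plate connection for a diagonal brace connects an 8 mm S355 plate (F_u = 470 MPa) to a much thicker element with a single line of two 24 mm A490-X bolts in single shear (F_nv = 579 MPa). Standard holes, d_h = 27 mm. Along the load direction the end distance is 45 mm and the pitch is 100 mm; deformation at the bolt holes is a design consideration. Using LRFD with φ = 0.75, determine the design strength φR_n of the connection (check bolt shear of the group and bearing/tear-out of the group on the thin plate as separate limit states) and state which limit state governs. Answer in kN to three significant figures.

Bolt shear: A_b = π·24²/4 = 452.4 mm²; R_n = 579 × 452.4 × 2 × 1 / 1000 = 523.9 kN → 0.75 × 523.9 = 393 kN.
Bearing (1.2 l_c t F_u ≤ 2.4 d t F_u): upper limit = 2.4·24·8·470 / 1000 = 216.6 kN.
  Edge l_c = 45 − 27/2 = 31.5 → r_n = 142.1 kN; interior l_c = 100 − 27 = 73 → r_n = 216.6 kN.
  R_n,bearing = 1·142.1 + 1·216.6 = 358.7 kN → 0.75 × 358.7 = 269 kN.
Bearing governs: 269 kN.

269 kN (bearing governs)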